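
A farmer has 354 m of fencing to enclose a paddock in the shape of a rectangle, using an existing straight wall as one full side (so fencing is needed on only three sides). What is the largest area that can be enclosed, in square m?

31329/2

Let the sides perpendicular to the wall have length x and the parallel side y, so 2x + y = 354 and the area is A = xy = x(354 − 2x).
A'(x) = 354 − 4x = 0 gives x = 177/2, and A''(x) = −4 < 0 confirms a maximum.
Then y = 354 − 2·177/2 = 177 and A = 31329/2.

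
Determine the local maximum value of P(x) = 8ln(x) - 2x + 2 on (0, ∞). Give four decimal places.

P'(x) = 8/x − 2 = 0 gives x = 4.
P''(x) = -8/x², which is negative for x > 0, so this is a local maximum.
P(4) = 8·ln(4) - 8 + 2 ≈ 5.0904.

5.0904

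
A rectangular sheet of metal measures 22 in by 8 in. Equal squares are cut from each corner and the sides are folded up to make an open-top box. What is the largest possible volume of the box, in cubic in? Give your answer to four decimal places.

145.7362

With cut size x, the volume is V(x) = x(22 − 2x)(8 − 2x) for 0 < x < 4.
V'(x) = 12x^2 − 120x + 176. Setting V'(x) = 0 gives x ≈ 1.7854 (the root in (0, 4)).
V''(x) = 24x − 120 is negative there, so this is the maximum; V ≈ 145.7362.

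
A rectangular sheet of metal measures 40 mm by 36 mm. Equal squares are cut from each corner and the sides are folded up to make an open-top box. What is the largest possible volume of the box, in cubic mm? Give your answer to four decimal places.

With cut size x, the volume is V(x) = x(40 − 2x)(36 − 2x) for 0 < x < 18.
V'(x) = 12x^2 − 304x + 1440. Setting V'(x) = 0 gives x ≈ 6.3071 (the root in (0, 18)).
V''(x) = 24x − 304 is negative there, so this is the maximum; V ≈ 4039.3118.

4039.3118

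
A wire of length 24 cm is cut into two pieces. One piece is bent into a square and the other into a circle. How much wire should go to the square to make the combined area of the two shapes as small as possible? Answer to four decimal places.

Let x be the length used for the square. Square side x/4; circle radius (24−x)/(2π).
A(x) = (x/4)² + π·((24−x)/(2π))² = x²/16 + (24−x)²/(4π) for 0 ≤ x ≤ 24. A'(x) = x/8 − (24−x)/(2π) = 0 gives x = 4·24/(π+4) ≈ 13.4424.
A'' = 1/8 + 1/(2π) > 0, so this gives the minimum combined area; x ≈ 13.4424 cm to the square.

13.4424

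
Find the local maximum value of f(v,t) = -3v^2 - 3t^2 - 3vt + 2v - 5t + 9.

∂f/∂v = -6v - 3t + 2 = 0 and ∂f/∂t = -3v - 6t - 5 = 0, so (v, t) = (1, -4/3).
The Hessian has f_{vv} = -6, f_{tt} = -6, f_{vt} = -3, giving D = 27 > 0 with f_{vv} < 0, so the point is a local maximum.
f(1, -4/3) = 40/3.

40/3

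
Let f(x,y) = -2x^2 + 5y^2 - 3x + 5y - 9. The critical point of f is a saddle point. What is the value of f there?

-73/8

∂f/∂x = -4x - 3 = 0 and ∂f/∂y = 10y + 5 = 0, so (x, y) = (-3/4, -1/2).
The Hessian has f_{xx} = -4, f_{yy} = 10, f_{xy} = 0, giving D = -40 < 0, so the point is a saddle point.
f(-3/4, -1/2) = -73/8.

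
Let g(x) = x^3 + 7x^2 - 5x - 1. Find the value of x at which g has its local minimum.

1/3

g'(x) = 3x^2 + 14x - 5 = 0 at x = -5, 1/3.
Since g''(x) = 6x + 14, we get g''(-5) = -16 < 0 ⇒ local maximum; g''(1/3) = 16 > 0 ⇒ local minimum.
The local minimum is g(1/3) = -50/27.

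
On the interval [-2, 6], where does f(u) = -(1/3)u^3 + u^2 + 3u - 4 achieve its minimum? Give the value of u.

6

The derivative is -u^2 + 2u + 3, which vanishes at u = -1 and u = 3.
Candidates: f(-2) = -10/3; f(-1) = -17/3; f(3) = 5; f(6) = -22.
So the minimum is f(6) = -22.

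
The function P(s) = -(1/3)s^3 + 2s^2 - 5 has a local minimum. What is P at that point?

-5

P'(s) = -s^2 + 4s. Setting P'(s) = 0 gives s ∈ {0, 4}.
P''(s) = -2s + 4. P''(0) = 4 > 0 ⇒ local minimum; P''(4) = -4 < 0 ⇒ local maximum.
Thus P has its local minimum at s = 0, with value -5.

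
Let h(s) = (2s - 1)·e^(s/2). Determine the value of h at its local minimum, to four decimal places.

By the product rule, h'(s) = (s + 3/2)·e^(s/2). Since e^(s/2) > 0, the only critical point is s = -3/2.
h''(-3/2) has the same sign as 1 > 0, so this is a local minimum.
h(-3/2) = (-4)·e^(-3/4) ≈ -1.8895.

-1.8895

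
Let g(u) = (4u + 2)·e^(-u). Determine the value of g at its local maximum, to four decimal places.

By the product rule, g'(u) = (-4u + 2)·e^(-u). Since e^(-u) > 0, the only critical point is u = 1/2.
g''(1/2) has the same sign as -4 < 0, so this is a local maximum.
g(1/2) = (4)·e^(-1/2) ≈ 2.4261.

2.4261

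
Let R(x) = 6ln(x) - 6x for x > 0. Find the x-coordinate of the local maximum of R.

1

R'(x) = 6/x − 6 = 0 gives x = 1.
R''(x) = -6/x², which is negative for x > 0, so this is a local maximum.
R(1) = 6·ln(1) - 6 ≈ -6.0000.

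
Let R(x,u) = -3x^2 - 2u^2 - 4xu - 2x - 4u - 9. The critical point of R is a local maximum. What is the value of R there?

-6

∂R/∂x = -6x - 4u - 2 = 0 and ∂R/∂u = -4x - 4u - 4 = 0, so (x, u) = (1, -2).
The Hessian has R_{xx} = -6, R_{uu} = -4, R_{xu} = -4, giving D = 8 > 0 with R_{xx} < 0, so the point is a local maximum.
R(1, -2) = -6.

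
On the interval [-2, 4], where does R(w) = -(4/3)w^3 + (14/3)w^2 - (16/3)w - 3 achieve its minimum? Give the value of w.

The derivative is -4w^2 + (28/3)w - 16/3, which vanishes at w = 1 and w = 4/3.
Evaluating at the critical points and endpoints: R(-2) = 37, R(1) = -5, R(4/3) = -403/81, R(4) = -35.
The minimum over the interval is -35, attained at w = 4.

4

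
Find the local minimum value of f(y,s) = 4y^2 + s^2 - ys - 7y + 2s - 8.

∂f/∂y = 8y - s - 7 = 0 and ∂f/∂s = -y + 2s + 2 = 0, so (y, s) = (4/5, -3/5).
The Hessian has f_{yy} = 8, f_{ss} = 2, f_{ys} = -1, giving D = 15 > 0 with f_{yy} > 0, so the point is a local minimum.
f(4/5, -3/5) = -57/5.

-57/5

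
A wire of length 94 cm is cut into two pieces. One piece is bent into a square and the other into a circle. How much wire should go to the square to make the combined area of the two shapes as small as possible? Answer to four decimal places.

52.6493

Let x be the length used for the square. Square side x/4; circle radius (94−x)/(2π).
A(x) = (x/4)² + π·((94−x)/(2π))² = x²/16 + (94−x)²/(4π) for 0 ≤ x ≤ 94. A'(x) = x/8 − (94−x)/(2π) = 0 gives x = 4·94/(π+4) ≈ 52.6493.
A'' = 1/8 + 1/(2π) > 0, so this gives the minimum combined area; x ≈ 52.6493 cm to the square.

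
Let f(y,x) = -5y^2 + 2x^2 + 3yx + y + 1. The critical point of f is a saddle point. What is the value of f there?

∂f/∂y = -10y + 3x + 1 = 0 and ∂f/∂x = 3y + 4x = 0, so (y, x) = (4/49, -3/49).
The Hessian has f_{yy} = -10, f_{xx} = 4, f_{yx} = 3, giving D = -49 < 0, so the point is a saddle point.
f(4/49, -3/49) = 51/49.

51/49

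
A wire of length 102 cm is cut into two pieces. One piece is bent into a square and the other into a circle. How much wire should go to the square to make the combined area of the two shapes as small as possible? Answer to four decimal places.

57.1301

Let x be the length used for the square. Square side x/4; circle radius (102−x)/(2π).
A(x) = (x/4)² + π·((102−x)/(2π))² = x²/16 + (102−x)²/(4π) for 0 ≤ x ≤ 102. A'(x) = x/8 − (102−x)/(2π) = 0 gives x = 4·102/(π+4) ≈ 57.1301.
A'' = 1/8 + 1/(2π) > 0, so this gives the minimum combined area; x ≈ 57.1301 cm to the square.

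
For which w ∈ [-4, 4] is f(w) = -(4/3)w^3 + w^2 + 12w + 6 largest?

Differentiating, f'(w) = -4w^2 + 2w + 12; which vanishes at w = -3/2 and w = 2.
Evaluating at the critical points and endpoints: f(-4) = 178/3, f(-3/2) = -21/4, f(2) = 70/3, f(4) = -46/3.
The maximum over the interval is 178/3, attained at w = -4.

-4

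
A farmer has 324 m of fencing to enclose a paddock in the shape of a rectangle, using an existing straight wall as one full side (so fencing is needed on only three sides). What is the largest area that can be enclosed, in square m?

Let the sides perpendicular to the wall have length x and the parallel side y, so 2x + y = 324 and the area is A = xy = x(324 − 2x).
A'(x) = 324 − 4x = 0 gives x = 81, and A''(x) = −4 < 0 confirms a maximum.
Then y = 324 − 2·81 = 162 and A = 13122.

13122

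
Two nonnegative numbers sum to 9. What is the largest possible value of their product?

81/4

With x + y = 9, the product is P(x) = x(9 − x).
P'(x) = 9 − 2x = 0 gives x = 9/2; P'' = −2 < 0, so this is the maximum.
P = 9/2·9/2 = 81/4.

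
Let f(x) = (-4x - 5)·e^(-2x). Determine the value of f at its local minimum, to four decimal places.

-8.9634

Differentiating with the product rule gives f'(x) = (8x + 6)·e^(-2x). Since e^(-2x) > 0, the only critical point is x = -3/4.
f''(-3/4) has the same sign as 8 > 0, so this is a local minimum.
f(-3/4) = (-2)·e^(3/2) ≈ -8.9634.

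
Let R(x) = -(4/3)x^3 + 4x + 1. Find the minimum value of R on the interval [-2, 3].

Differentiating, R'(x) = -4x^2 + 4; which vanishes at x = -1 and x = 1.
Evaluating at the critical points and endpoints: R(-2) = 11/3, R(-1) = -5/3, R(1) = 11/3, R(3) = -23.
Hence the absolute minimum is -23 at x = 3.

-23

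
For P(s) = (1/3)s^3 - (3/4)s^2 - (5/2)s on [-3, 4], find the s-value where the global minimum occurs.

-3

P'(s) = s^2 - (3/2)s - 5/2, which vanishes at s = -1 and s = 5/2.
Evaluating at the critical points and endpoints: P(-3) = -33/4, P(-1) = 17/12, P(5/2) = -275/48, P(4) = -2/3.
The minimum over the interval is -33/4, attained at s = -3.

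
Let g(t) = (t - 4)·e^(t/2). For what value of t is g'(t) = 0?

2

g'(t) = 1·e^(t/2) + (t - 4)·(1/2)·e^(t/2) = ((1/2)t - 1)·e^(t/2). Since e^(t/2) > 0, the only critical point is t = 2.
g''(2) has the same sign as 1/2 > 0, so this is a local minimum.
g(2) = (-2)·e^(1) ≈ -5.4366.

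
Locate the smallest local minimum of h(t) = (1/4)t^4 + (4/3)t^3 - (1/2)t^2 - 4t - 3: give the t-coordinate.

Critical points: h'(t) = t^3 + 4t^2 - t - 4 vanishes at t = -4, -1, 1.
Second-derivative test with h''(t) = 3t^2 + 8t - 1: h''(-4) = 15 > 0 ⇒ local minimum; h''(-1) = -6 < 0 ⇒ local maximum; h''(1) = 10 > 0 ⇒ local minimum.
The smallest local minimum is h(-4) = -49/3.

-4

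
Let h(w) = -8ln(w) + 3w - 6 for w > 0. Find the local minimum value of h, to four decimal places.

-5.8466

h'(w) = -8/w + 3 = 0 gives w = 8/3.
h''(w) = 8/w², which is positive for w > 0, so this is a local minimum.
h(8/3) = -8·ln(8/3) + 8 - 6 ≈ -5.8466.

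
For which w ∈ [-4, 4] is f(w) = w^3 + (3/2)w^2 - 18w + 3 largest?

-3

f'(w) = 3w^2 + 3w - 18, which vanishes at w = -3 and w = 2.
Evaluating at the critical points and endpoints: f(-4) = 35, f(-3) = 87/2, f(2) = -19, f(4) = 19.
Hence the absolute maximum is 87/2 at w = -3.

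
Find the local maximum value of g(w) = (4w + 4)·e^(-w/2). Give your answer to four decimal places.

Differentiating with the product rule gives g'(w) = (-2w + 2)·e^(-w/2). Since e^(-w/2) > 0, the only critical point is w = 1.
g''(1) has the same sign as -2 < 0, so this is a local maximum.
g(1) = (8)·e^(-1/2) ≈ 4.8522.

4.8522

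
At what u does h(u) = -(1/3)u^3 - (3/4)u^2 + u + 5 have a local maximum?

1/2

h'(u) = -u^2 - (3/2)u + 1 = 0 at u = -2, 1/2.
h''(u) = -2u - 3/2. h''(-2) = 5/2 > 0 ⇒ local minimum; h''(1/2) = -5/2 < 0 ⇒ local maximum.
Thus h has its local maximum at u = 1/2, with value 253/48.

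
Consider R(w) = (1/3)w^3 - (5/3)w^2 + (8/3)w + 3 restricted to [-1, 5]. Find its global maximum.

49/3

R'(w) = w^2 - (10/3)w + 8/3, which vanishes at w = 4/3 and w = 2.
Candidates: R(-1) = -5/3, R(4/3) = 355/81, R(2) = 13/3, R(5) = 49/3.
The maximum over the interval is 49/3, attained at w = 5.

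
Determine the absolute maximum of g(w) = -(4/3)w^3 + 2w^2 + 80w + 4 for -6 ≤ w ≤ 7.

Differentiating, g'(w) = -4w^2 + 4w + 80; which vanishes at w = -4 and w = 5.
Candidates: g(-6) = -116; g(-4) = -596/3; g(5) = 862/3; g(7) = 614/3.
So the maximum is g(5) = 862/3.

862/3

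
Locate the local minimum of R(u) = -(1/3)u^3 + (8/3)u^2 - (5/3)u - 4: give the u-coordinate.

Critical points: R'(u) = -u^2 + (16/3)u - 5/3 vanishes at u = 1/3, 5.
Second-derivative test with R''(u) = -2u + 16/3: R''(1/3) = 14/3 > 0 ⇒ local minimum; R''(5) = -14/3 < 0 ⇒ local maximum.
The local minimum is R(1/3) = -346/81.

1/3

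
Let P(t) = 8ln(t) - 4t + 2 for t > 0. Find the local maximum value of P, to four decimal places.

P'(t) = 8/t − 4 = 0 gives t = 2.
P''(t) = -8/t², which is negative for t > 0, so this is a local maximum.
P(2) = 8·ln(2) - 8 + 2 ≈ -0.4548.

-0.4548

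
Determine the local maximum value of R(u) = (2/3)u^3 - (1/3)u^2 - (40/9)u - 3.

R'(u) = 2u^2 - (2/3)u - 40/9. Setting R'(u) = 0 gives u ∈ {-4/3, 5/3}.
Second-derivative test with R''(u) = 4u - 2/3: R''(-4/3) = -6 < 0 ⇒ local maximum; R''(5/3) = 6 > 0 ⇒ local minimum.
The local maximum is R(-4/3) = 61/81.

61/81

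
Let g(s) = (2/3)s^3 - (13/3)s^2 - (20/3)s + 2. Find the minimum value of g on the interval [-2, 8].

-169/3

g'(s) = 2s^2 - (26/3)s - 20/3, which vanishes at s = -2/3 and s = 5.
Compare values at every candidate in [-2, 8]: g(-2) = -22/3,  g(-2/3) = 350/81,  g(5) = -169/3,  g(8) = 38/3.
The minimum over the interval is -169/3, attained at s = 5.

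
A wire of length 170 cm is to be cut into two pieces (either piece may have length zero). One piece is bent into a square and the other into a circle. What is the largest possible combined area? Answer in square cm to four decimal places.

2299.7889

Let x be the length used for the square. Square side x/4; circle radius (170−x)/(2π).
A(x) = (x/4)² + π·((170−x)/(2π))² = x²/16 + (170−x)²/(4π) for 0 ≤ x ≤ 170. A'(x) = x/8 − (170−x)/(2π) = 0 gives x = 4·170/(π+4) ≈ 95.2169.
A'' > 0, so the interior critical point is a minimum; the maximum is at an endpoint. A(0) = 2299.7889 and A(170) = 1806.2500, so the largest area is 2299.7889.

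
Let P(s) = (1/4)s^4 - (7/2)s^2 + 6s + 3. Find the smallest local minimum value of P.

P'(s) = s^3 - 7s + 6 = 0 at s = -3, 1, 2.
Since P''(s) = 3s^2 - 7, we get P''(-3) = 20 > 0 ⇒ local minimum; P''(1) = -4 < 0 ⇒ local maximum; P''(2) = 5 > 0 ⇒ local minimum.
The smallest local minimum is P(-3) = -105/4.

-105/4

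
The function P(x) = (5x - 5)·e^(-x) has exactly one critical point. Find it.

2

P'(x) = 5·e^(-x) + (5x - 5)·(-1)·e^(-x) = (-5x + 10)·e^(-x). Since e^(-x) > 0, the only critical point is x = 2.
P''(2) has the same sign as -5 < 0, so this is a local maximum.
P(2) = (5)·e^(-2) ≈ 0.6767.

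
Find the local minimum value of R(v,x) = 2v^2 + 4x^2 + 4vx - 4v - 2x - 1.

-7/2

∂R/∂v = 4v + 4x - 4 = 0 and ∂R/∂x = 4v + 8x - 2 = 0, so (v, x) = (3/2, -1/2).
The Hessian has R_{vv} = 4, R_{xx} = 8, R_{vx} = 4, giving D = 16 > 0 with R_{vv} > 0, so the point is a local minimum.
R(3/2, -1/2) = -7/2.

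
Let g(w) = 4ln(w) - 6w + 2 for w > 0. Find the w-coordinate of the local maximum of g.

g'(w) = 4/w − 6 = 0 gives w = 2/3.
g''(w) = -4/w², which is negative for w > 0, so this is a local maximum.
g(2/3) = 4·ln(2/3) - 4 + 2 ≈ -3.6219.

2/3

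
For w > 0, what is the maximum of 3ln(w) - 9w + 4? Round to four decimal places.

-2.2958

R'(w) = 3/w − 9 = 0 gives w = 1/3.
R''(w) = -3/w², which is negative for w > 0, so this is a local maximum.
R(1/3) = 3·ln(1/3) - 3 + 4 ≈ -2.2958.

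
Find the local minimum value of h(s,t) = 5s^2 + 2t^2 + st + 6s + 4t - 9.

-479/39

∂h/∂s = 10s + t + 6 = 0 and ∂h/∂t = s + 4t + 4 = 0, so (s, t) = (-20/39, -34/39).
The Hessian has h_{ss} = 10, h_{tt} = 4, h_{st} = 1, giving D = 39 > 0 with h_{ss} > 0, so the point is a local minimum.
h(-20/39, -34/39) = -479/39.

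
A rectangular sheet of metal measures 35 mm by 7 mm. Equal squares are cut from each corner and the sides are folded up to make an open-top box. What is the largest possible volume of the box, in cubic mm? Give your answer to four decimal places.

193.5294

With cut size x, the volume is V(x) = x(35 − 2x)(7 − 2x) for 0 < x < 3.5.
V'(x) = 12x^2 − 168x + 245. Setting V'(x) = 0 gives x ≈ 1.6537 (the root in (0, 3.5)).
V''(x) = 24x − 168 is negative there, so this is the maximum; V ≈ 193.5294.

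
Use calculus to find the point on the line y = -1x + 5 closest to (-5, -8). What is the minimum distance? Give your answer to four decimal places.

Minimize D(x)^2 = (x + 5)^2 + (-x + 13)^2.
d/dx[D^2] = 2(x + 5) + 2·(-1)·(-x + 13) = 0 ⇒ x = 4.
Then y = 1 and the distance is √(162) ≈ 12.7279.

12.7279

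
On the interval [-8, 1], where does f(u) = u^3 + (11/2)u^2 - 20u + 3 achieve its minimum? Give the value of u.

1

The derivative is 3u^2 + 11u - 20, whose only zero in [-8, 1] is u = -5.
Evaluating at the critical points and endpoints: f(-8) = 3; f(-5) = 231/2; f(1) = -21/2.
Hence the absolute minimum is -21/2 at u = 1.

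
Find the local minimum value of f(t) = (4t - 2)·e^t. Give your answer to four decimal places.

By the product rule, f'(t) = (4t + 2)·e^t. Since e^t > 0, the only critical point is t = -1/2.
f''(-1/2) has the same sign as 4 > 0, so this is a local minimum.
f(-1/2) = (-4)·e^(-1/2) ≈ -2.4261.

-2.4261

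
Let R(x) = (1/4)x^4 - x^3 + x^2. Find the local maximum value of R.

1/4

Critical points: R'(x) = x^3 - 3x^2 + 2x vanishes at x = 0, 1, 2.
Since R''(x) = 3x^2 - 6x + 2, we get R''(0) = 2 > 0 ⇒ local minimum; R''(1) = -1 < 0 ⇒ local maximum; R''(2) = 2 > 0 ⇒ local minimum.
Thus R has its local maximum at x = 1, with value 1/4.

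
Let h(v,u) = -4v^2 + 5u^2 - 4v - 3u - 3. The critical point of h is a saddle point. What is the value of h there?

-49/20

∂h/∂v = -8v - 4 = 0 and ∂h/∂u = 10u - 3 = 0, so (v, u) = (-1/2, 3/10).
The Hessian has h_{vv} = -8, h_{uu} = 10, h_{vu} = 0, giving D = -80 < 0, so the point is a saddle point.
h(-1/2, 3/10) = -49/20.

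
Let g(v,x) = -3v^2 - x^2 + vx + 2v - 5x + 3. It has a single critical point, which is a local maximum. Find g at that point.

102/11

∂g/∂v = -6v + x + 2 = 0 and ∂g/∂x = v - 2x - 5 = 0, so (v, x) = (-1/11, -28/11).
The Hessian has g_{vv} = -6, g_{xx} = -2, g_{vx} = 1, giving D = 11 > 0 with g_{vv} < 0, so the point is a local maximum.
g(-1/11, -28/11) = 102/11.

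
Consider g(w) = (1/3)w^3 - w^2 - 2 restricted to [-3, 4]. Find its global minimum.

-20

g'(w) = w^2 - 2w, which vanishes at w = 0 and w = 2.
Compare values at every candidate in [-3, 4]: g(-3) = -20; g(0) = -2; g(2) = -10/3; g(4) = 10/3.
So the minimum is g(-3) = -20.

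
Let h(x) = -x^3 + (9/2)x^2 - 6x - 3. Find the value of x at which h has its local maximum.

2

h'(x) = -3x^2 + 9x - 6 = 0 at x = 1, 2.
Second-derivative test with h''(x) = -6x + 9: h''(1) = 3 > 0 ⇒ local minimum; h''(2) = -3 < 0 ⇒ local maximum.
The local maximum is h(2) = -5.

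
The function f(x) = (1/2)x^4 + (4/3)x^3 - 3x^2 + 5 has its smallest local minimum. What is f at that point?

-35/2

f'(x) = 2x^3 + 4x^2 - 6x = 0 at x = -3, 0, 1.
Since f''(x) = 6x^2 + 8x - 6, we get f''(-3) = 24 > 0 ⇒ local minimum; f''(0) = -6 < 0 ⇒ local maximum; f''(1) = 8 > 0 ⇒ local minimum.
Thus f has its smallest local minimum at x = -3, with value -35/2.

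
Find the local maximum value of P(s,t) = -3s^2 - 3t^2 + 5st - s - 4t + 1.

82/11

∂P/∂s = -6s + 5t - 1 = 0 and ∂P/∂t = 5s - 6t - 4 = 0, so (s, t) = (-26/11, -29/11).
The Hessian has P_{ss} = -6, P_{tt} = -6, P_{st} = 5, giving D = 11 > 0 with P_{ss} < 0, so the point is a local maximum.
P(-26/11, -29/11) = 82/11.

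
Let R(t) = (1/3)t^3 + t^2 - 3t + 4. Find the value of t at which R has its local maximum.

-3

R'(t) = t^2 + 2t - 3 = 0 at t = -3, 1.
Second-derivative test with R''(t) = 2t + 2: R''(-3) = -4 < 0 ⇒ local maximum; R''(1) = 4 > 0 ⇒ local minimum.
Thus R has its local maximum at t = -3, with value 13.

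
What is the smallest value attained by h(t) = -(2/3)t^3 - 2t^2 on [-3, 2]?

h'(t) = -2t^2 - 4t, which vanishes at t = -2 and t = 0.
Candidates: h(-3) = 0,  h(-2) = -8/3,  h(0) = 0,  h(2) = -40/3.
Hence the absolute minimum is -40/3 at t = 2.

-40/3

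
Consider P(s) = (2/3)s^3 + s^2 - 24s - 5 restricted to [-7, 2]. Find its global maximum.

P'(s) = 2s^2 + 2s - 24, whose only zero in [-7, 2] is s = -4.
Candidates: P(-7) = -50/3, P(-4) = 193/3, P(2) = -131/3.
So the maximum is P(-4) = 193/3.

193/3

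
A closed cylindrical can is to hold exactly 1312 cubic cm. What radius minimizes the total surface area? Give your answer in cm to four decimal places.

With radius r and height h, πr²h = 1312 so h = 1312/(πr²), and S(r) = 2πr² + 2πrh = 2πr² + 2·1312/r.
S'(r) = 4πr − 2·1312/r² = 0 ⇒ r³ = 1312/(2π), so r ≈ 5.9327 and h = 2r ≈ 11.8654.
S''(r) = 4π + 4·1312/r³ > 0, so this is the minimum; S ≈ 663.4432.

5.9327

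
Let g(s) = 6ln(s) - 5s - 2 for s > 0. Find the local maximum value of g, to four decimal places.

-6.9061

g'(s) = 6/s − 5 = 0 gives s = 6/5.
g''(s) = -6/s², which is negative for s > 0, so this is a local maximum.
g(6/5) = 6·ln(6/5) - 6 - 2 ≈ -6.9061.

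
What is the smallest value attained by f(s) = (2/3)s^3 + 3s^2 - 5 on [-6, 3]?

f'(s) = 2s^2 + 6s, which vanishes at s = -3 and s = 0.
Candidates: f(-6) = -41; f(-3) = 4; f(0) = -5; f(3) = 40.
So the minimum is f(-6) = -41.

-41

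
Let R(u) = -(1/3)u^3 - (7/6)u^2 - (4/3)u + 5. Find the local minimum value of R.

Critical points: R'(u) = -u^2 - (7/3)u - 4/3 vanishes at u = -4/3, -1.
Since R''(u) = -2u - 7/3, we get R''(-4/3) = 1/3 > 0 ⇒ local minimum; R''(-1) = -1/3 < 0 ⇒ local maximum.
The local minimum is R(-4/3) = 445/81.

445/81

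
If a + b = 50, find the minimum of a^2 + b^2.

1250

With a + b = 50, a^2 + b^2 = a^2 + (50 − a)^2.
The derivative 2a − 2(50 − a) = 4a − 100 vanishes at a = 25; second derivative 4 > 0, a minimum.
The minimum is 2·(25)^2 = 1250.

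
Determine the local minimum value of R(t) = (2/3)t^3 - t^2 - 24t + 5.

Critical points: R'(t) = 2t^2 - 2t - 24 vanishes at t = -3, 4.
Since R''(t) = 4t - 2, we get R''(-3) = -14 < 0 ⇒ local maximum; R''(4) = 14 > 0 ⇒ local minimum.
The local minimum is R(4) = -193/3.

-193/3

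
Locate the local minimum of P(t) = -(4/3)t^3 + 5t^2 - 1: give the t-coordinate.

P'(t) = -4t^2 + 10t. Setting P'(t) = 0 gives t ∈ {0, 5/2}.
P''(t) = -8t + 10. P''(0) = 10 > 0 ⇒ local minimum; P''(5/2) = -10 < 0 ⇒ local maximum.
Thus P has its local minimum at t = 0, with value -1.

0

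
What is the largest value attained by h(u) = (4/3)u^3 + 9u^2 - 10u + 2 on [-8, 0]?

Differentiating, h'(u) = 4u^2 + 18u - 10; whose only zero in [-8, 0] is u = -5.
Compare values at every candidate in [-8, 0]: h(-8) = -74/3, h(-5) = 331/3, h(0) = 2.
So the maximum is h(-5) = 331/3.

331/3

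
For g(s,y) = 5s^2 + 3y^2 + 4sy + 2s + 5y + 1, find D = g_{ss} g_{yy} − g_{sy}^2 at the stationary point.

44

∂g/∂s = 10s + 4y + 2 = 0 and ∂g/∂y = 4s + 6y + 5 = 0, so (s, y) = (2/11, -21/22).
The Hessian has g_{ss} = 10, g_{yy} = 6, g_{sy} = 4, giving D = 44 > 0 with g_{ss} > 0, so the point is a local minimum.
D = (10)·(6) − (4)^2 = 44.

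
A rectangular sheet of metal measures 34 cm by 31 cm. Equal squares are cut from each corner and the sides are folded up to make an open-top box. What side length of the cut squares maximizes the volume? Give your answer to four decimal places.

5.3994

With cut size x, the volume is V(x) = x(34 − 2x)(31 − 2x) for 0 < x < 15.5.
V'(x) = 12x^2 − 260x + 1054. Setting V'(x) = 0 gives x ≈ 5.3994 (the root in (0, 15.5)).
V''(x) = 24x − 260 is negative there, so this is the maximum; V ≈ 2530.6560.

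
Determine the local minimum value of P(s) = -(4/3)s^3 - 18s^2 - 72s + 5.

Critical points: P'(s) = -4s^2 - 36s - 72 vanishes at s = -6, -3.
Second-derivative test with P''(s) = -8s - 36: P''(-6) = 12 > 0 ⇒ local minimum; P''(-3) = -12 < 0 ⇒ local maximum.
Thus P has its local minimum at s = -6, with value 77.

77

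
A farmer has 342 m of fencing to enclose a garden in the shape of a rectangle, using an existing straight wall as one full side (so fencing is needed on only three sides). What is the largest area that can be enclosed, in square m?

29241/2

Let the sides perpendicular to the wall have length x and the parallel side y, so 2x + y = 342 and the area is A = xy = x(342 − 2x).
A'(x) = 342 − 4x = 0 gives x = 171/2, and A''(x) = −4 < 0 confirms a maximum.
Then y = 342 − 2·171/2 = 171 and A = 29241/2.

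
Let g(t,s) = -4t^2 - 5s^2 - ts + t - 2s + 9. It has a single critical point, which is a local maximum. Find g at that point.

∂g/∂t = -8t - s + 1 = 0 and ∂g/∂s = -t - 10s - 2 = 0, so (t, s) = (12/79, -17/79).
The Hessian has g_{tt} = -8, g_{ss} = -10, g_{ts} = -1, giving D = 79 > 0 with g_{tt} < 0, so the point is a local maximum.
g(12/79, -17/79) = 734/79.

734/79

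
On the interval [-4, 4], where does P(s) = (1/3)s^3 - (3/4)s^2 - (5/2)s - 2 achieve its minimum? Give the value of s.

-4

The derivative is s^2 - (3/2)s - 5/2, which vanishes at s = -1 and s = 5/2.
Compare values at every candidate in [-4, 4]: P(-4) = -76/3; P(-1) = -7/12; P(5/2) = -371/48; P(4) = -8/3.
The minimum over the interval is -76/3, attained at s = -4.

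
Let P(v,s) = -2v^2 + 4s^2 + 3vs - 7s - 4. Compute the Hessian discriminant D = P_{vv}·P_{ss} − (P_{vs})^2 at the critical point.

-41

∂P/∂v = -4v + 3s = 0 and ∂P/∂s = 3v + 8s - 7 = 0, so (v, s) = (21/41, 28/41).
The Hessian has P_{vv} = -4, P_{ss} = 8, P_{vs} = 3, giving D = -41 < 0, so the point is a saddle point.
D = (-4)·(8) − (3)^2 = -41.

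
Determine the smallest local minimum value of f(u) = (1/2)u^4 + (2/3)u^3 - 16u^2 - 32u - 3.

f'(u) = 2u^3 + 2u^2 - 32u - 32. Setting f'(u) = 0 gives u ∈ {-4, -1, 4}.
f''(u) = 6u^2 + 4u - 32. f''(-4) = 48 > 0 ⇒ local minimum; f''(-1) = -30 < 0 ⇒ local maximum; f''(4) = 80 > 0 ⇒ local minimum.
Thus f has its smallest local minimum at u = 4, with value -649/3.

-649/3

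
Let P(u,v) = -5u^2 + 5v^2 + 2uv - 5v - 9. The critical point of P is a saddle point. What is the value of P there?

-1061/104

∂P/∂u = -10u + 2v = 0 and ∂P/∂v = 2u + 10v - 5 = 0, so (u, v) = (5/52, 25/52).
The Hessian has P_{uu} = -10, P_{vv} = 10, P_{uv} = 2, giving D = -104 < 0, so the point is a saddle point.
P(5/52, 25/52) = -1061/104.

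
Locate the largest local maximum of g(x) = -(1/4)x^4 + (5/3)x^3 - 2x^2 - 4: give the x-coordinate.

4

Critical points: g'(x) = -x^3 + 5x^2 - 4x vanishes at x = 0, 1, 4.
g''(x) = -3x^2 + 10x - 4. g''(0) = -4 < 0 ⇒ local maximum; g''(1) = 3 > 0 ⇒ local minimum; g''(4) = -12 < 0 ⇒ local maximum.
Thus g has its largest local maximum at x = 4, with value 20/3.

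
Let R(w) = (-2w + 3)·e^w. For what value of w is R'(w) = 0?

1/2

R'(w) = (-2)·e^w + (-2w + 3)·1·e^w = (-2w + 1)·e^w. Since e^w > 0, the only critical point is w = 1/2.
R''(1/2) has the same sign as -2 < 0, so this is a local maximum.
R(1/2) = (2)·e^(1/2) ≈ 3.2974.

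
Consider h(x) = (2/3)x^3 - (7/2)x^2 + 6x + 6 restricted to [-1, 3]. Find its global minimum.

-25/6

Differentiating, h'(x) = 2x^2 - 7x + 6; which vanishes at x = 3/2 and x = 2.
Candidates: h(-1) = -25/6, h(3/2) = 75/8, h(2) = 28/3, h(3) = 21/2.
Hence the absolute minimum is -25/6 at x = -1.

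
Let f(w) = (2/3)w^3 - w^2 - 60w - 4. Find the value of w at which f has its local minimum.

6

f'(w) = 2w^2 - 2w - 60 = 0 at w = -5, 6.
Second-derivative test with f''(w) = 4w - 2: f''(-5) = -22 < 0 ⇒ local maximum; f''(6) = 22 > 0 ⇒ local minimum.
Thus f has its local minimum at w = 6, with value -256.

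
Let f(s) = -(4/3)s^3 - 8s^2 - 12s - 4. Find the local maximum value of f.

4/3

Critical points: f'(s) = -4s^2 - 16s - 12 vanishes at s = -3, -1.
Second-derivative test with f''(s) = -8s - 16: f''(-3) = 8 > 0 ⇒ local minimum; f''(-1) = -8 < 0 ⇒ local maximum.
So the local maximum value is f(-1) = 4/3.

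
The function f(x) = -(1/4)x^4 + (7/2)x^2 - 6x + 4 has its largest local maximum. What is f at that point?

133/4

Critical points: f'(x) = -x^3 + 7x - 6 vanishes at x = -3, 1, 2.
f''(x) = -3x^2 + 7. f''(-3) = -20 < 0 ⇒ local maximum; f''(1) = 4 > 0 ⇒ local minimum; f''(2) = -5 < 0 ⇒ local maximum.
The largest local maximum is f(-3) = 133/4.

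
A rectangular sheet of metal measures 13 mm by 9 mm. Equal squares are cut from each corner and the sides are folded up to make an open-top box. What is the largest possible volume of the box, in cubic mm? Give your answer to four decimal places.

91.4382

With cut size x, the volume is V(x) = x(13 − 2x)(9 − 2x) for 0 < x < 4.5.
V'(x) = 12x^2 − 88x + 117. Setting V'(x) = 0 gives x ≈ 1.7446 (the root in (0, 4.5)).
V''(x) = 24x − 88 is negative there, so this is the maximum; V ≈ 91.4382.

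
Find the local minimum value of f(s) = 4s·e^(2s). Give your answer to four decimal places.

-0.7358

By the product rule, f'(s) = (8s + 4)·e^(2s). Since e^(2s) > 0, the only critical point is s = -1/2.
f''(-1/2) has the same sign as 8 > 0, so this is a local minimum.
f(-1/2) = (-2)·e^(-1) ≈ -0.7358.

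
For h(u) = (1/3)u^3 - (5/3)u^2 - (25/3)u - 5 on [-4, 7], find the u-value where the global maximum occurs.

The derivative is u^2 - (10/3)u - 25/3, which vanishes at u = -5/3 and u = 5.
Compare values at every candidate in [-4, 7]: h(-4) = -59/3; h(-5/3) = 220/81; h(5) = -140/3; h(7) = -92/3.
Hence the absolute maximum is 220/81 at u = -5/3.

-5/3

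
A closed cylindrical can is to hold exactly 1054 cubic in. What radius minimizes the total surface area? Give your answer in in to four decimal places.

With radius r and height h, πr²h = 1054 so h = 1054/(πr²), and S(r) = 2πr² + 2πrh = 2πr² + 2·1054/r.
S'(r) = 4πr − 2·1054/r² = 0 ⇒ r³ = 1054/(2π), so r ≈ 5.5151 and h = 2r ≈ 11.0302.
S''(r) = 4π + 4·1054/r³ > 0, so this is the minimum; S ≈ 573.3348.

5.5151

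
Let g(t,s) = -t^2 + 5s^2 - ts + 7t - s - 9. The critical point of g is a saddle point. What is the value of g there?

16/7

∂g/∂t = -2t - s + 7 = 0 and ∂g/∂s = -t + 10s - 1 = 0, so (t, s) = (23/7, 3/7).
The Hessian has g_{tt} = -2, g_{ss} = 10, g_{ts} = -1, giving D = -21 < 0, so the point is a saddle point.
g(23/7, 3/7) = 16/7.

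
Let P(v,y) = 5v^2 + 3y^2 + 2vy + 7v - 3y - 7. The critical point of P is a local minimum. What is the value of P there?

-313/28

∂P/∂v = 10v + 2y + 7 = 0 and ∂P/∂y = 2v + 6y - 3 = 0, so (v, y) = (-6/7, 11/14).
The Hessian has P_{vv} = 10, P_{yy} = 6, P_{vy} = 2, giving D = 56 > 0 with P_{vv} > 0, so the point is a local minimum.
P(-6/7, 11/14) = -313/28.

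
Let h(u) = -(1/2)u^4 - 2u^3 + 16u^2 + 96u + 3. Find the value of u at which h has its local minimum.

-3

Critical points: h'(u) = -2u^3 - 6u^2 + 32u + 96 vanishes at u = -4, -3, 4.
h''(u) = -6u^2 - 12u + 32. h''(-4) = -16 < 0 ⇒ local maximum; h''(-3) = 14 > 0 ⇒ local minimum; h''(4) = -112 < 0 ⇒ local maximum.
The local minimum is h(-3) = -255/2.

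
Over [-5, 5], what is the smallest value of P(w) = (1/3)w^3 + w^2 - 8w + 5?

P'(w) = w^2 + 2w - 8, which vanishes at w = -4 and w = 2.
Compare values at every candidate in [-5, 5]: P(-5) = 85/3; P(-4) = 95/3; P(2) = -13/3; P(5) = 95/3.
The minimum over the interval is -13/3, attained at w = 2.

-13/3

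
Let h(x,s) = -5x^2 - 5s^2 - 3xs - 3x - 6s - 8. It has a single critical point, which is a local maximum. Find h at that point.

-557/91

∂h/∂x = -10x - 3s - 3 = 0 and ∂h/∂s = -3x - 10s - 6 = 0, so (x, s) = (-12/91, -51/91).
The Hessian has h_{xx} = -10, h_{ss} = -10, h_{xs} = -3, giving D = 91 > 0 with h_{xx} < 0, so the point is a local maximum.
h(-12/91, -51/91) = -557/91.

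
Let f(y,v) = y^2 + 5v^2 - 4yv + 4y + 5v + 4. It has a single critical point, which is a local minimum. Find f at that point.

∂f/∂y = 2y - 4v + 4 = 0 and ∂f/∂v = -4y + 10v + 5 = 0, so (y, v) = (-15, -13/2).
The Hessian has f_{yy} = 2, f_{vv} = 10, f_{yv} = -4, giving D = 4 > 0 with f_{yy} > 0, so the point is a local minimum.
f(-15, -13/2) = -169/4.

-169/4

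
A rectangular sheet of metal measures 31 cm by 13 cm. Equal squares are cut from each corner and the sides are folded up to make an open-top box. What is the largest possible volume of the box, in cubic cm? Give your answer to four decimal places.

526.3724

With cut size x, the volume is V(x) = x(31 − 2x)(13 − 2x) for 0 < x < 6.5.
V'(x) = 12x^2 − 176x + 403. Setting V'(x) = 0 gives x ≈ 2.8395 (the root in (0, 6.5)).
V''(x) = 24x − 176 is negative there, so this is the maximum; V ≈ 526.3724.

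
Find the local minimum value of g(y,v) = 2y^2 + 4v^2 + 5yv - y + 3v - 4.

∂g/∂y = 4y + 5v - 1 = 0 and ∂g/∂v = 5y + 8v + 3 = 0, so (y, v) = (23/7, -17/7).
The Hessian has g_{yy} = 4, g_{vv} = 8, g_{yv} = 5, giving D = 7 > 0 with g_{yy} > 0, so the point is a local minimum.
g(23/7, -17/7) = -65/7.

-65/7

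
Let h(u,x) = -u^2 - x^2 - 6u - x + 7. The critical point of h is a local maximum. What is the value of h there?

∂h/∂u = -2u - 6 = 0 and ∂h/∂x = -2x - 1 = 0, so (u, x) = (-3, -1/2).
The Hessian has h_{uu} = -2, h_{xx} = -2, h_{ux} = 0, giving D = 4 > 0 with h_{uu} < 0, so the point is a local maximum.
h(-3, -1/2) = 65/4.

65/4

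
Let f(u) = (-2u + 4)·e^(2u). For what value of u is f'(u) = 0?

Differentiating with the product rule gives f'(u) = (-4u + 6)·e^(2u). Since e^(2u) > 0, the only critical point is u = 3/2.
f''(3/2) has the same sign as -4 < 0, so this is a local maximum.
f(3/2) = (1)·e^(3) ≈ 20.0855.

3/2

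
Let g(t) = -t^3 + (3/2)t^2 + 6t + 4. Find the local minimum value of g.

1/2

Critical points: g'(t) = -3t^2 + 3t + 6 vanishes at t = -1, 2.
Second-derivative test with g''(t) = -6t + 3: g''(-1) = 9 > 0 ⇒ local minimum; g''(2) = -9 < 0 ⇒ local maximum.
Thus g has its local minimum at t = -1, with value 1/2.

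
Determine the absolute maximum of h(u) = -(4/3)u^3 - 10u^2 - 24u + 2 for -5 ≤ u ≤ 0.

116/3

Differentiating, h'(u) = -4u^2 - 20u - 24; which vanishes at u = -3 and u = -2.
Evaluating at the critical points and endpoints: h(-5) = 116/3,  h(-3) = 20,  h(-2) = 62/3,  h(0) = 2.
Hence the absolute maximum is 116/3 at u = -5.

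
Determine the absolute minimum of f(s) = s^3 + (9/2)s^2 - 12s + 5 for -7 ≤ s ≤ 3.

The derivative is 3s^2 + 9s - 12, which vanishes at s = -4 and s = 1.
Candidates: f(-7) = -67/2; f(-4) = 61; f(1) = -3/2; f(3) = 73/2.
So the minimum is f(-7) = -67/2.

-67/2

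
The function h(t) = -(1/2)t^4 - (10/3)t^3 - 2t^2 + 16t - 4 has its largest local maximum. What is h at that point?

37/6

h'(t) = -2t^3 - 10t^2 - 4t + 16 = 0 at t = -4, -2, 1.
h''(t) = -6t^2 - 20t - 4. h''(-4) = -20 < 0 ⇒ local maximum; h''(-2) = 12 > 0 ⇒ local minimum; h''(1) = -30 < 0 ⇒ local maximum.
So the largest local maximum value is h(1) = 37/6.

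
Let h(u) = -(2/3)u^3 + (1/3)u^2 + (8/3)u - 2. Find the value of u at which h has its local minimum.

-1

Critical points: h'(u) = -2u^2 + (2/3)u + 8/3 vanishes at u = -1, 4/3.
Second-derivative test with h''(u) = -4u + 2/3: h''(-1) = 14/3 > 0 ⇒ local minimum; h''(4/3) = -14/3 < 0 ⇒ local maximum.
The local minimum is h(-1) = -11/3.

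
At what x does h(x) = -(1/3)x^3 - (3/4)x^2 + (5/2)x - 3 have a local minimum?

Critical points: h'(x) = -x^2 - (3/2)x + 5/2 vanishes at x = -5/2, 1.
Since h''(x) = -2x - 3/2, we get h''(-5/2) = 7/2 > 0 ⇒ local minimum; h''(1) = -7/2 < 0 ⇒ local maximum.
The local minimum is h(-5/2) = -419/48.

-5/2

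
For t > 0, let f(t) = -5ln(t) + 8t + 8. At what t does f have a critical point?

f'(t) = -5/t + 8 = 0 gives t = 5/8.
f''(t) = 5/t², which is positive for t > 0, so this is a local minimum.
f(5/8) = -5·ln(5/8) + 5 + 8 ≈ 15.3500.

5/8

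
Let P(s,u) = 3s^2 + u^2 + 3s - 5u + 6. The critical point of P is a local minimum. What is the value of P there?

-1

∂P/∂s = 6s + 3 = 0 and ∂P/∂u = 2u - 5 = 0, so (s, u) = (-1/2, 5/2).
The Hessian has P_{ss} = 6, P_{uu} = 2, P_{su} = 0, giving D = 12 > 0 with P_{ss} > 0, so the point is a local minimum.
P(-1/2, 5/2) = -1.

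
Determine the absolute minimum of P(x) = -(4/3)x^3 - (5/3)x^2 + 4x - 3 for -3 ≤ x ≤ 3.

-42

P'(x) = -4x^2 - (10/3)x + 4, which vanishes at x = -3/2 and x = 2/3.
Candidates: P(-3) = 6; P(-3/2) = -33/4; P(2/3) = -119/81; P(3) = -42.
The minimum over the interval is -42, attained at x = 3.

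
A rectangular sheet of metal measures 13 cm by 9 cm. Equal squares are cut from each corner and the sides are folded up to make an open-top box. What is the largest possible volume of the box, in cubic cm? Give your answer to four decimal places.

91.4382

With cut size x, the volume is V(x) = x(13 − 2x)(9 − 2x) for 0 < x < 4.5.
V'(x) = 12x^2 − 88x + 117. Setting V'(x) = 0 gives x ≈ 1.7446 (the root in (0, 4.5)).
V''(x) = 24x − 88 is negative there, so this is the maximum; V ≈ 91.4382.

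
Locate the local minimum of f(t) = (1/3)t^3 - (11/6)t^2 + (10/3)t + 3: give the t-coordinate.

f'(t) = t^2 - (11/3)t + 10/3 = 0 at t = 5/3, 2.
f''(t) = 2t - 11/3. f''(5/3) = -1/3 < 0 ⇒ local maximum; f''(2) = 1/3 > 0 ⇒ local minimum.
Thus f has its local minimum at t = 2, with value 5.

2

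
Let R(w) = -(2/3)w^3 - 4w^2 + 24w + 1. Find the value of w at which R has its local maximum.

2

R'(w) = -2w^2 - 8w + 24 = 0 at w = -6, 2.
R''(w) = -4w - 8. R''(-6) = 16 > 0 ⇒ local minimum; R''(2) = -16 < 0 ⇒ local maximum.
So the local maximum value is R(2) = 83/3.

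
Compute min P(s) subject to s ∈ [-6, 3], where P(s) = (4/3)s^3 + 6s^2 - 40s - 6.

-154/3

The derivative is 4s^2 + 12s - 40, which vanishes at s = -5 and s = 2.
Compare values at every candidate in [-6, 3]: P(-6) = 162, P(-5) = 532/3, P(2) = -154/3, P(3) = -36.
Hence the absolute minimum is -154/3 at s = 2.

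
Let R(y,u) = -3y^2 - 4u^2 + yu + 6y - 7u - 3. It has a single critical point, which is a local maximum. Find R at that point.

∂R/∂y = -6y + u + 6 = 0 and ∂R/∂u = y - 8u - 7 = 0, so (y, u) = (41/47, -36/47).
The Hessian has R_{yy} = -6, R_{uu} = -8, R_{yu} = 1, giving D = 47 > 0 with R_{yy} < 0, so the point is a local maximum.
R(41/47, -36/47) = 108/47.

108/47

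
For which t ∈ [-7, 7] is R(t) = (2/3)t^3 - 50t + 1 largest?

R'(t) = 2t^2 - 50, which vanishes at t = -5 and t = 5.
Evaluating at the critical points and endpoints: R(-7) = 367/3; R(-5) = 503/3; R(5) = -497/3; R(7) = -361/3.
The maximum over the interval is 503/3, attained at t = -5.

-5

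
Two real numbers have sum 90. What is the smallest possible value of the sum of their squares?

4050

With a + b = 90, a^2 + b^2 = a^2 + (90 − a)^2.
The derivative 2a − 2(90 − a) = 4a − 180 vanishes at a = 45; second derivative 4 > 0, a minimum.
The minimum is 2·(45)^2 = 4050.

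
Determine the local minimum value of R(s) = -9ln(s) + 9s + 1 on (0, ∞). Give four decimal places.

R'(s) = -9/s + 9 = 0 gives s = 1.
R''(s) = 9/s², which is positive for s > 0, so this is a local minimum.
R(1) = -9·ln(1) + 9 + 1 ≈ 10.0000.

10.0000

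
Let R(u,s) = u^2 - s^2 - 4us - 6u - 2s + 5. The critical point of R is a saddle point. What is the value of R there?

∂R/∂u = 2u - 4s - 6 = 0 and ∂R/∂s = -4u - 2s - 2 = 0, so (u, s) = (1/5, -7/5).
The Hessian has R_{uu} = 2, R_{ss} = -2, R_{us} = -4, giving D = -20 < 0, so the point is a saddle point.
R(1/5, -7/5) = 29/5.

29/5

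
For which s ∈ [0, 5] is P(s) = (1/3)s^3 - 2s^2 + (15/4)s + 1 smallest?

0

The derivative is s^2 - 4s + 15/4, which vanishes at s = 3/2 and s = 5/2.
Candidates: P(0) = 1,  P(3/2) = 13/4,  P(5/2) = 37/12,  P(5) = 137/12.
The minimum over the interval is 1, attained at s = 0.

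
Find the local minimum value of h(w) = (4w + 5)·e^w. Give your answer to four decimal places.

-0.4216

h'(w) = 4·e^w + (4w + 5)·1·e^w = (4w + 9)·e^w. Since e^w > 0, the only critical point is w = -9/4.
h''(-9/4) has the same sign as 4 > 0, so this is a local minimum.
h(-9/4) = (-4)·e^(-9/4) ≈ -0.4216.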